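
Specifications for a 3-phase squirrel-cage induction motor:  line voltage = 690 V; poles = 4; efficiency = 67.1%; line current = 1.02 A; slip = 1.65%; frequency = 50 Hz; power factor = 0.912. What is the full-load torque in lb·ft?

3.56 lb·ft

P_in = √3·V·I·cosφ = 1.732 × 690 × 1.02 × 0.912 = 1112 W
P_out = η·P_in = 0.671 × 1112 = 746 W
n_s = 120×50/4 = 1500 rpm; n = 1500×(1−0.0165) = 1475 rpm
ω = 2π×1475/60 = 154.5 rad/s
τ = P_out/ω = 746/154.5 = 4.828 N·m
In lb·ft: 4.828/1.356 = 3.56 lb·ft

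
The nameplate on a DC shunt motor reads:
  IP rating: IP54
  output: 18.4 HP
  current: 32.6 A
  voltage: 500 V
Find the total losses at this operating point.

P_in = V·I = 500×32.6 = 16300 W
P_out = 18.4×746 = 13726 W
Losses = P_in − P_out = 16300 − 13726 = 2574 W

2570 W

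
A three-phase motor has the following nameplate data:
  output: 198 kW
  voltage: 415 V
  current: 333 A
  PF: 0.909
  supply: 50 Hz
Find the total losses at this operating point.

19600 W

P_in = √3·V·I·cosφ = 1.732×415×333×0.909 = 217573 W
P_out = 198000 W
Losses = P_in − P_out = 217573 − 198000 = 19573 W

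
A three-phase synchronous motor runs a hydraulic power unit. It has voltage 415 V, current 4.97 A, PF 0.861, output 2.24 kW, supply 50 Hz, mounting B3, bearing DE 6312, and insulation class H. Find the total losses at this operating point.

P_in = √3·V·I·cosφ = 1.732×415×4.97×0.861 = 3076 W
P_out = 2240 W
Losses = P_in − P_out = 3076 − 2240 = 836 W

836 W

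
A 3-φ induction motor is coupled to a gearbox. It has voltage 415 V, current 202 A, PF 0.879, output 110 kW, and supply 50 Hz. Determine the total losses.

17.6 kW

P_in = √3·V·I·cosφ = 1.732×415×202×0.879 = 127625 W
P_out = 110000 W
Losses = P_in − P_out = 127625 − 110000 = 17625 W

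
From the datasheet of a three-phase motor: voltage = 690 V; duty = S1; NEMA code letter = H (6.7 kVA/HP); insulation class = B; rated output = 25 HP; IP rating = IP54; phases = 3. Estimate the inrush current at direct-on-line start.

S_LR = 6.7 × 25 = 167.5 kVA
I_LR = S_LR/(√3·V_L) = 167500/(1.732×690) = 140 A

140 A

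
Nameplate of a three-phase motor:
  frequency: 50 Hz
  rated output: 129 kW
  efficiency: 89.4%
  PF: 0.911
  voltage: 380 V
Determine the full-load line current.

P_out = 129 kW = 129000 W
P_in = P_out / η = 129000 / 0.894 = 144295 W
I_L = P_in / (√3·V_L·cosφ) = 144295 / (1.732 × 380 × 0.911) = 241 A

241 A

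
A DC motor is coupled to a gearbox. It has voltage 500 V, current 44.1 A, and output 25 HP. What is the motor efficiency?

84.6 %

P_out = 25 × 746 = 18650 W
P_in = V·I = 500 × 44.1 = 22050 W
η = P_out / P_in = 18650 / 22050 = 0.846 = 84.6%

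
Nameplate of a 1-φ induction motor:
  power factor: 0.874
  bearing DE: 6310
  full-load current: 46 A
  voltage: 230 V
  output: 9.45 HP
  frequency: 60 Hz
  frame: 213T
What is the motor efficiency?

76.2 %

P_out = 9.45 × 746 = 7050 W
P_in = V·I·cosφ = 230 × 46 × 0.874 = 9247 W
η = P_out / P_in = 7050 / 9247 = 0.762 = 76.2%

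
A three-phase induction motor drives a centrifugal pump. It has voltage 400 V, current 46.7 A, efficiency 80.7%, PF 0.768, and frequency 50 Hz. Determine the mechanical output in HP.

26.9 HP

P_in = √3·V·I·cosφ = 1.732 × 400 × 46.7 × 0.768 = 24848 W
P_out = η·P_in = 0.807 × 24848 = 20052 W
= 20052/746 = 26.9 HP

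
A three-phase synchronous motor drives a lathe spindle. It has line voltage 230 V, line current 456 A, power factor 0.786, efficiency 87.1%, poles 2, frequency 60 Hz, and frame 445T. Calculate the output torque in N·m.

P_in = √3·V·I·cosφ = 1.732 × 230 × 456 × 0.786 = 142779 W
P_out = η·P_in = 0.871 × 142779 = 124361 W
n = n_s = 120×60/2 = 3600 rpm (synchronous)
ω = 2π×3600/60 = 377 rad/s
τ = P_out/ω = 124361/377 = 330 N·m

330 N·m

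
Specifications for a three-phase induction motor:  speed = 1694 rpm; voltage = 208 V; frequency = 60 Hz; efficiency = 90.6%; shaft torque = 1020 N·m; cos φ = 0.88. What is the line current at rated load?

ω = 2π×1694/60 = 177.4 rad/s; P_out = τω = 1020 × 177.4 = 180948 W
P_in = P_out / η = 180948 / 0.906 = 199722 W
I_L = P_in / (√3·V_L·cosφ) = 199722 / (1.732 × 208 × 0.88) = 630 A

630 A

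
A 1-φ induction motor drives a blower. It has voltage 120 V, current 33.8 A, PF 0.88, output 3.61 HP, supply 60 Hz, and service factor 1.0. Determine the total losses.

P_in = V·I·cosφ = 120×33.8×0.88 = 3569 W
P_out = 3.61×746 = 2693 W
Losses = P_in − P_out = 3569 − 2693 = 876 W

876 W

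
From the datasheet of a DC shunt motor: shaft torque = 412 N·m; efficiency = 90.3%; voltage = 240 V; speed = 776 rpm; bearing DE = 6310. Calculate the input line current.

ω = 2π×776/60 = 81.26 rad/s; P_out = τω = 412 × 81.26 = 33479 W
P_in = P_out / η = 33479 / 0.903 = 37075 W
I = P_in / V = 37075 / 240 = 154 A

154 A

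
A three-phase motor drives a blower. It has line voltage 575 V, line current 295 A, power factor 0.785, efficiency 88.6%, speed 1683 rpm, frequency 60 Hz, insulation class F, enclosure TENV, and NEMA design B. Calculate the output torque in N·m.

1160 N·m

P_in = √3·V·I·cosφ = 1.732 × 575 × 295 × 0.785 = 230626 W
P_out = η·P_in = 0.886 × 230626 = 204335 W
n = 1683 rpm
ω = 2π×1683/60 = 176.2 rad/s
τ = P_out/ω = 204335/176.2 = 1160 N·m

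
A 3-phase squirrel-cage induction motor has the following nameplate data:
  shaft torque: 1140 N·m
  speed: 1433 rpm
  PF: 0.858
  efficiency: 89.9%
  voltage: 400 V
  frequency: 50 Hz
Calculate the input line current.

320 A

ω = 2π×1433/60 = 150.1 rad/s; P_out = τω = 1140 × 150.1 = 171114 W
P_in = P_out / η = 171114 / 0.899 = 190338 W
I_L = P_in / (√3·V_L·cosφ) = 190338 / (1.732 × 400 × 0.858) = 320 A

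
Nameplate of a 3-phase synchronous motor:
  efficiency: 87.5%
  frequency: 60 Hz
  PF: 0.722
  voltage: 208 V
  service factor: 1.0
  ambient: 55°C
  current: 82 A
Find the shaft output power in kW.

P_in = √3·V·I·cosφ = 1.732 × 208 × 82 × 0.722 = 21329 W
P_out = η·P_in = 0.875 × 21329 = 18663 W

18.7 kW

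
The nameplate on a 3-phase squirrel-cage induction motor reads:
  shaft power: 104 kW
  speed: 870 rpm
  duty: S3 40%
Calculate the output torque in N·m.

ω = 2π × 870/60 = 91.11 rad/s
τ = P/ω = 104000/91.11 = 1140 N·m

1140 N·m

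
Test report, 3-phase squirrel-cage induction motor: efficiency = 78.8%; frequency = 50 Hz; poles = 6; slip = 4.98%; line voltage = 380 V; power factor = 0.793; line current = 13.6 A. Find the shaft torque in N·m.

P_in = √3·V·I·cosφ = 1.732 × 380 × 13.6 × 0.793 = 7098 W
P_out = η·P_in = 0.788 × 7098 = 5593 W
n_s = 120×50/6 = 1000 rpm; n = 1000×(1−0.0498) = 950 rpm
ω = 2π×950/60 = 99.48 rad/s
τ = P_out/ω = 5593/99.48 = 56.2 N·m

56.2 N·m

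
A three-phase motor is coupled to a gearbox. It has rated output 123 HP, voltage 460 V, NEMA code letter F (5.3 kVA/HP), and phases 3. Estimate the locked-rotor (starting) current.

818 A

S_LR = 5.3 × 123 = 651.9 kVA
I_LR = S_LR/(√3·V_L) = 651900/(1.732×460) = 818 A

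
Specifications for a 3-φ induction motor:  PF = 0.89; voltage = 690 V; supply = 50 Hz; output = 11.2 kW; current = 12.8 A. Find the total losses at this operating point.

P_in = √3·V·I·cosφ = 1.732×690×12.8×0.89 = 13614 W
P_out = 11200 W
Losses = P_in − P_out = 13614 − 11200 = 2414 W

2.41 kW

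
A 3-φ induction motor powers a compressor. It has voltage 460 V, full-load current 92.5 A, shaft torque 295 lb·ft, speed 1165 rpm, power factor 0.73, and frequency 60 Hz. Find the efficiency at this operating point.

τ = 295 lb·ft × 1.356 = 400 N·m
ω = 2π × 1165/60 = 122 rad/s; P_out = τω = 400 × 122 = 48800 W
P_in = √3·V_L·I_L·cosφ = 1.732 × 460 × 92.5 × 0.73 = 53799 W
η = P_out / P_in = 48800 / 53799 = 0.907 = 90.7%

90.7 %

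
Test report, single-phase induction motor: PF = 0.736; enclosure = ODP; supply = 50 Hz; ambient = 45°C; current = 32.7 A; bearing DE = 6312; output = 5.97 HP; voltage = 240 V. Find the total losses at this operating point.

P_in = V·I·cosφ = 240×32.7×0.736 = 5776 W
P_out = 5.97×746 = 4454 W
Losses = P_in − P_out = 5776 − 4454 = 1322 W

1320 W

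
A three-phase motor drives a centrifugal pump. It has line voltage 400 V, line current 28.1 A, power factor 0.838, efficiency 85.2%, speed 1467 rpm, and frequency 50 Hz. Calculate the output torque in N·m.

90.5 N·m

P_in = √3·V·I·cosφ = 1.732 × 400 × 28.1 × 0.838 = 16314 W
P_out = η·P_in = 0.852 × 16314 = 13900 W
n = 1467 rpm
ω = 2π×1467/60 = 153.6 rad/s
τ = P_out/ω = 13900/153.6 = 90.5 N·m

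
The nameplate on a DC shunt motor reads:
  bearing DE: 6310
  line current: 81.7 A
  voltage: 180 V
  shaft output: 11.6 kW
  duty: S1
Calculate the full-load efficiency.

P_out = 11.6 kW = 11600 W
P_in = V·I = 180 × 81.7 = 14706 W
η = P_out / P_in = 11600 / 14706 = 0.789 = 78.9%

78.9 %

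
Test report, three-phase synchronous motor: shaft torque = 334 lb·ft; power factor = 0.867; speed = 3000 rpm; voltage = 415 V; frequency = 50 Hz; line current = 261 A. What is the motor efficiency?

τ = 334 lb·ft × 1.356 = 452.9 N·m
ω = 2π × 3000/60 = 314.2 rad/s; P_out = τω = 452.9 × 314.2 = 142301 W
P_in = √3·V_L·I_L·cosφ = 1.732 × 415 × 261 × 0.867 = 162651 W
η = P_out / P_in = 142301 / 162651 = 0.875 = 87.5%

87.5 %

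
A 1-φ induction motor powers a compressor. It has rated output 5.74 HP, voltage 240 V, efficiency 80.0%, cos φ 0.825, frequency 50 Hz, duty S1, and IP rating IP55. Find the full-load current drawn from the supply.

27 A

P_out = 5.74 × 746 = 4282 W
P_in = P_out / η = 4282 / 0.800 = 5353 W
I = P_in / (V·cosφ) = 5353 / (240 × 0.825) = 27 A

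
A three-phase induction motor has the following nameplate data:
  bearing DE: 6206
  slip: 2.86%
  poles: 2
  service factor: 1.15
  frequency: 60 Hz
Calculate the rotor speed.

3497 rpm

n_s = 120f/p = 120×60/2 = 3600 rpm
n = n_s(1 − s) = 3600 × (1 − 0.0286) = 3497 rpm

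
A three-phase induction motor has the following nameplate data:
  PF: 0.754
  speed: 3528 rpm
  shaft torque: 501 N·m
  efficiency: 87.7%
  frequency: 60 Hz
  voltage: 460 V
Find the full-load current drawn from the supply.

351 A

ω = 2π×3528/60 = 369.5 rad/s; P_out = τω = 501 × 369.5 = 185120 W
P_in = P_out / η = 185120 / 0.877 = 211083 W
I_L = P_in / (√3·V_L·cosφ) = 211083 / (1.732 × 460 × 0.754) = 351 A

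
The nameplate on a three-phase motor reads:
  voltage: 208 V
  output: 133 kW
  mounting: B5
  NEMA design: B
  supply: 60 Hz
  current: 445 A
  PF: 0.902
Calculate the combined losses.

11600 W

P_in = √3·V·I·cosφ = 1.732×208×445×0.902 = 144603 W
P_out = 133000 W
Losses = P_in − P_out = 144603 − 133000 = 11603 W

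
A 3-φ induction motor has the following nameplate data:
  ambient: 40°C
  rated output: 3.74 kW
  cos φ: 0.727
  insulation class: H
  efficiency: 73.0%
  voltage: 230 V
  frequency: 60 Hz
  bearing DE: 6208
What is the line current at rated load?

17.7 A

P_out = 3.74 kW = 3740 W
P_in = P_out / η = 3740 / 0.730 = 5123 W
I_L = P_in / (√3·V_L·cosφ) = 5123 / (1.732 × 230 × 0.727) = 17.7 A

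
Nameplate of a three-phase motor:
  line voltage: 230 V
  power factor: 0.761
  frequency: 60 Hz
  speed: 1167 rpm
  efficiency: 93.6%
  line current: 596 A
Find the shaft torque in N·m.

1380 N·m

P_in = √3·V·I·cosφ = 1.732 × 230 × 596 × 0.761 = 180679 W
P_out = η·P_in = 0.936 × 180679 = 169116 W
n = 1167 rpm
ω = 2π×1167/60 = 122.2 rad/s
τ = P_out/ω = 169116/122.2 = 1380 N·m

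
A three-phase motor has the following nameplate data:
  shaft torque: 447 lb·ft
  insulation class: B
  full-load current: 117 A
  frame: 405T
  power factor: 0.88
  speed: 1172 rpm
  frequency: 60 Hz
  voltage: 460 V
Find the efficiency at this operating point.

τ = 447 lb·ft × 1.356 = 606.1 N·m
ω = 2π × 1172/60 = 122.7 rad/s; P_out = τω = 606.1 × 122.7 = 74368 W
P_in = √3·V_L·I_L·cosφ = 1.732 × 460 × 117 × 0.88 = 82030 W
η = P_out / P_in = 74368 / 82030 = 0.907 = 90.7%

90.7 %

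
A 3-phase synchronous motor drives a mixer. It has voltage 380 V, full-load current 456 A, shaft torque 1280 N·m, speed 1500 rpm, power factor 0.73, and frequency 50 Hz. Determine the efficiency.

91.8 %

ω = 2π × 1500/60 = 157.1 rad/s; P_out = τω = 1280 × 157.1 = 201088 W
P_in = √3·V_L·I_L·cosφ = 1.732 × 380 × 456 × 0.73 = 219088 W
η = P_out / P_in = 201088 / 219088 = 0.918 = 91.8%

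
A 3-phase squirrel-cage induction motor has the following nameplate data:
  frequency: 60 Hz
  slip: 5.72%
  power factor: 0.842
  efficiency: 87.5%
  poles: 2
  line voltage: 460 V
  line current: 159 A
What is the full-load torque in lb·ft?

P_in = √3·V·I·cosφ = 1.732 × 460 × 159 × 0.842 = 106663 W
P_out = η·P_in = 0.875 × 106663 = 93330 W
n_s = 120×60/2 = 3600 rpm; n = 3600×(1−0.0572) = 3394 rpm
ω = 2π×3394/60 = 355.4 rad/s
τ = P_out/ω = 93330/355.4 = 262.6 N·m
In lb·ft: 262.6/1.356 = 194 lb·ft

194 lb·ft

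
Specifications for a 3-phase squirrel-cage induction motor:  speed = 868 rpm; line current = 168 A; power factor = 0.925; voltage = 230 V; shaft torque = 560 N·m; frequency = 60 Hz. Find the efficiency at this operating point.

ω = 2π × 868/60 = 90.9 rad/s; P_out = τω = 560 × 90.9 = 50904 W
P_in = √3·V_L·I_L·cosφ = 1.732 × 230 × 168 × 0.925 = 61905 W
η = P_out / P_in = 50904 / 61905 = 0.822 = 82.2%

82.2 %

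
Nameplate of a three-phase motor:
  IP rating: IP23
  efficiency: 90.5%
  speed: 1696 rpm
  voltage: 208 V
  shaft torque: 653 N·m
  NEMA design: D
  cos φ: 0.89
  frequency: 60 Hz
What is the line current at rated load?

ω = 2π×1696/60 = 177.6 rad/s; P_out = τω = 653 × 177.6 = 115973 W
P_in = P_out / η = 115973 / 0.905 = 128147 W
I_L = P_in / (√3·V_L·cosφ) = 128147 / (1.732 × 208 × 0.89) = 400 A

400 A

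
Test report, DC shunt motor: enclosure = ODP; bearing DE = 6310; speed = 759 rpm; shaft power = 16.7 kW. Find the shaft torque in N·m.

ω = 2π × 759/60 = 79.48 rad/s
τ = P/ω = 16700/79.48 = 210 N·m

210 N·m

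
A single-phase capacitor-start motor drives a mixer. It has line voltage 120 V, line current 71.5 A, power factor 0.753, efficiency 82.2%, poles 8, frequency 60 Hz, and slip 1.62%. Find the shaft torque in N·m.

57.3 N·m

P_in = V·I·cosφ = 120 × 71.5 × 0.753 = 6461 W
P_out = η·P_in = 0.822 × 6461 = 5311 W
n_s = 120×60/8 = 900 rpm; n = 900×(1−0.0162) = 885 rpm
ω = 2π×885/60 = 92.68 rad/s
τ = P_out/ω = 5311/92.68 = 57.3 N·m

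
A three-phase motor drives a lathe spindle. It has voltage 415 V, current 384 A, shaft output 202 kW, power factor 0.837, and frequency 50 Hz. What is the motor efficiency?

P_out = 202 kW = 202000 W
P_in = √3·V_L·I_L·cosφ = 1.732 × 415 × 384 × 0.837 = 231022 W
η = P_out / P_in = 202000 / 231022 = 0.874 = 87.4%

87.4 %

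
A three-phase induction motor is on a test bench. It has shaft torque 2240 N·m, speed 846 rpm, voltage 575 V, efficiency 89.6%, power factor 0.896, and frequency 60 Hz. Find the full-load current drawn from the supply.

ω = 2π×846/60 = 88.59 rad/s; P_out = τω = 2240 × 88.59 = 198442 W
P_in = P_out / η = 198442 / 0.896 = 221475 W
I_L = P_in / (√3·V_L·cosφ) = 221475 / (1.732 × 575 × 0.896) = 248 A

248 A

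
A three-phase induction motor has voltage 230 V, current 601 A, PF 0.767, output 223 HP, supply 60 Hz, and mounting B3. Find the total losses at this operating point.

17.3 kW

P_in = √3·V·I·cosφ = 1.732×230×601×0.767 = 183631 W
P_out = 223×746 = 166358 W
Losses = P_in − P_out = 183631 − 166358 = 17273 W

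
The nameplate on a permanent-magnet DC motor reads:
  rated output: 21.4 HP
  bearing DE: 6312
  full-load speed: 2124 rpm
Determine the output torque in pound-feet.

52.9 lb·ft

P_out = 21.4 × 746 = 15964 W
ω = 2π × 2124/60 = 222.4 rad/s
τ = P_out/ω = 15964/222.4 = 71.78 N·m
In lb·ft: 71.78/1.356 = 52.9 lb·ft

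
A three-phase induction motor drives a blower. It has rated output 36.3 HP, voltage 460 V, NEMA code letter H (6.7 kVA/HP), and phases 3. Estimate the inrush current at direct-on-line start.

305 A

S_LR = 6.7 × 36.3 = 243.21 kVA
I_LR = S_LR/(√3·V_L) = 243210/(1.732×460) = 305 A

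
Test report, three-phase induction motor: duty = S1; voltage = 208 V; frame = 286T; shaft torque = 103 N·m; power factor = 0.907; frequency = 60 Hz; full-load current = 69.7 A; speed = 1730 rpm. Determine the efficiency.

81.9 %

ω = 2π × 1730/60 = 181.2 rad/s; P_out = τω = 103 × 181.2 = 18664 W
P_in = √3·V_L·I_L·cosφ = 1.732 × 208 × 69.7 × 0.907 = 22775 W
η = P_out / P_in = 18664 / 22775 = 0.819 = 81.9%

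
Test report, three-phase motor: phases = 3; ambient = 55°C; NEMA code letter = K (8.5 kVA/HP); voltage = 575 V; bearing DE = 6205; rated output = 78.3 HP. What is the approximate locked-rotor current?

668 A

S_LR = 8.5 × 78.3 = 665.55 kVA
I_LR = S_LR/(√3·V_L) = 665550/(1.732×575) = 668 A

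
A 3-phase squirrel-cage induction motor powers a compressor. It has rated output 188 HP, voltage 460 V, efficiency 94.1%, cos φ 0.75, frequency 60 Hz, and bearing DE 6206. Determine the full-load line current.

249 A

P_out = 188 × 746 = 140248 W
P_in = P_out / η = 140248 / 0.941 = 149041 W
I_L = P_in / (√3·V_L·cosφ) = 149041 / (1.732 × 460 × 0.75) = 249 A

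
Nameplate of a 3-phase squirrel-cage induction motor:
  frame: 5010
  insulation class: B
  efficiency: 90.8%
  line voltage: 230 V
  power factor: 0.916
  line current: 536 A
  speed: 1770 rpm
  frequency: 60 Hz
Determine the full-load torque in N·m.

P_in = √3·V·I·cosφ = 1.732 × 230 × 536 × 0.916 = 195585 W
P_out = η·P_in = 0.908 × 195585 = 177591 W
n = 1770 rpm
ω = 2π×1770/60 = 185.4 rad/s
τ = P_out/ω = 177591/185.4 = 958 N·m

958 N·m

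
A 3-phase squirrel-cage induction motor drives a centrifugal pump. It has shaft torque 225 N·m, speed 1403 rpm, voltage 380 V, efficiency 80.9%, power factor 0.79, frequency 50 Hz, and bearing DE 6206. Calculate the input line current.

78.6 A

ω = 2π×1403/60 = 146.9 rad/s; P_out = τω = 225 × 146.9 = 33053 W
P_in = P_out / η = 33053 / 0.809 = 40857 W
I_L = P_in / (√3·V_L·cosφ) = 40857 / (1.732 × 380 × 0.79) = 78.6 A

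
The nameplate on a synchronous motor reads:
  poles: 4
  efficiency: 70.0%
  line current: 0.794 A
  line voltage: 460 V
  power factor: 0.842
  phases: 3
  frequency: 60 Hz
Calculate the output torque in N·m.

1.98 N·m

P_in = √3·V·I·cosφ = 1.732 × 460 × 0.794 × 0.842 = 533 W
P_out = η·P_in = 0.7 × 533 = 373 W
n = n_s = 120×60/4 = 1800 rpm (synchronous)
ω = 2π×1800/60 = 188.5 rad/s
τ = P_out/ω = 373/188.5 = 1.98 N·m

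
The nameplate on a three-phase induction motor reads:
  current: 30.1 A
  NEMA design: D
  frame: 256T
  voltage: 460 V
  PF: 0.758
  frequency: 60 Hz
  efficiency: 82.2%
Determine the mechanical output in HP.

20 HP

P_in = √3·V·I·cosφ = 1.732 × 460 × 30.1 × 0.758 = 18178 W
P_out = η·P_in = 0.822 × 18178 = 14942 W
= 14942/746 = 20 HP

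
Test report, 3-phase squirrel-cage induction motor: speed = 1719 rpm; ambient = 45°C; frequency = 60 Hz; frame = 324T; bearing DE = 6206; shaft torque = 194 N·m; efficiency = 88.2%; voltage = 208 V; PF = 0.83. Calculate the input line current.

ω = 2π×1719/60 = 180 rad/s; P_out = τω = 194 × 180 = 34920 W
P_in = P_out / η = 34920 / 0.882 = 39592 W
I_L = P_in / (√3·V_L·cosφ) = 39592 / (1.732 × 208 × 0.83) = 132 A

132 A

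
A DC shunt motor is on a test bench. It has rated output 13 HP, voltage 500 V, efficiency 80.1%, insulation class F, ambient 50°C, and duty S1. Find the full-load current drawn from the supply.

P_out = 13 × 746 = 9698 W
P_in = P_out / η = 9698 / 0.801 = 12107 W
I = P_in / V = 12107 / 500 = 24.2 A

24.2 A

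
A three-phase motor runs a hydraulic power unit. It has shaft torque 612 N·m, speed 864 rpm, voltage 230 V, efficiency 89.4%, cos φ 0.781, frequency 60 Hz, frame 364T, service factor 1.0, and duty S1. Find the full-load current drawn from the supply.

199 A

ω = 2π×864/60 = 90.48 rad/s; P_out = τω = 612 × 90.48 = 55374 W
P_in = P_out / η = 55374 / 0.894 = 61940 W
I_L = P_in / (√3·V_L·cosφ) = 61940 / (1.732 × 230 × 0.781) = 199 A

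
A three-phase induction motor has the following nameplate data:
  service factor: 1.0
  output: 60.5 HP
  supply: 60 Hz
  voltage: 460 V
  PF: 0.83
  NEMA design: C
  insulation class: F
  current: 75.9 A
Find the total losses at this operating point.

5060 W

P_in = √3·V·I·cosφ = 1.732×460×75.9×0.83 = 50191 W
P_out = 60.5×746 = 45133 W
Losses = P_in − P_out = 50191 − 45133 = 5058 W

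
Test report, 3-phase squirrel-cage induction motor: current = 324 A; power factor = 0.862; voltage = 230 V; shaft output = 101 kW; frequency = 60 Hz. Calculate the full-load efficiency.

90.8 %

P_out = 101 kW = 101000 W
P_in = √3·V_L·I_L·cosφ = 1.732 × 230 × 324 × 0.862 = 111257 W
η = P_out / P_in = 101000 / 111257 = 0.908 = 90.8%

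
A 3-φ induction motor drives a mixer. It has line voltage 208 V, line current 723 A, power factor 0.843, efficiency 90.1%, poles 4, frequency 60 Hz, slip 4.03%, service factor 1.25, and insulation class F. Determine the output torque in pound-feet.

807 lb·ft

P_in = √3·V·I·cosφ = 1.732 × 208 × 723 × 0.843 = 219572 W
P_out = η·P_in = 0.901 × 219572 = 197834 W
n_s = 120×60/4 = 1800 rpm; n = 1800×(1−0.0403) = 1727 rpm
ω = 2π×1727/60 = 180.9 rad/s
τ = P_out/ω = 197834/180.9 = 1094 N·m
In lb·ft: 1094/1.356 = 807 lb·ft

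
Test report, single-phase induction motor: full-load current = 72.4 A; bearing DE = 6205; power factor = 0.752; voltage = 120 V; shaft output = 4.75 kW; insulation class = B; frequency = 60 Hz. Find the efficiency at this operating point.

72.7 %

P_out = 4.75 kW = 4750 W
P_in = V·I·cosφ = 120 × 72.4 × 0.752 = 6533 W
η = P_out / P_in = 4750 / 6533 = 0.727 = 72.7%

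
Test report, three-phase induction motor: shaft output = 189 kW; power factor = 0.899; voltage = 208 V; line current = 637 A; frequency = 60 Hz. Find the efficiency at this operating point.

91.6 %

P_out = 189 kW = 189000 W
P_in = √3·V_L·I_L·cosφ = 1.732 × 208 × 637 × 0.899 = 206305 W
η = P_out / P_in = 189000 / 206305 = 0.916 = 91.6%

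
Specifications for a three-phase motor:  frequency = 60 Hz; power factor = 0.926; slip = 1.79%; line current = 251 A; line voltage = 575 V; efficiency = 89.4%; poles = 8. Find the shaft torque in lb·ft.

P_in = √3·V·I·cosφ = 1.732 × 575 × 251 × 0.926 = 231473 W
P_out = η·P_in = 0.894 × 231473 = 206937 W
n_s = 120×60/8 = 900 rpm; n = 900×(1−0.0179) = 884 rpm
ω = 2π×884/60 = 92.57 rad/s
τ = P_out/ω = 206937/92.57 = 2235 N·m
In lb·ft: 2235/1.356 = 1650 lb·ft

1650 lb·ft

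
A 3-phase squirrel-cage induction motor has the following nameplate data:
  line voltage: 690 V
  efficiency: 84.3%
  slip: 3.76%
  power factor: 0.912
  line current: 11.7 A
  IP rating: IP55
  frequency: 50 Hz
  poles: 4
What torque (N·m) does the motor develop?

71.1 N·m

P_in = √3·V·I·cosφ = 1.732 × 690 × 11.7 × 0.912 = 12752 W
P_out = η·P_in = 0.843 × 12752 = 10750 W
n_s = 120×50/4 = 1500 rpm; n = 1500×(1−0.0376) = 1444 rpm
ω = 2π×1444/60 = 151.2 rad/s
τ = P_out/ω = 10750/151.2 = 71.1 N·m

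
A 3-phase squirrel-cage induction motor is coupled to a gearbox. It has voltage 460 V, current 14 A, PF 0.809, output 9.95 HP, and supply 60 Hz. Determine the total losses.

P_in = √3·V·I·cosφ = 1.732×460×14×0.809 = 9024 W
P_out = 9.95×746 = 7423 W
Losses = P_in − P_out = 9024 − 7423 = 1601 W

1600 W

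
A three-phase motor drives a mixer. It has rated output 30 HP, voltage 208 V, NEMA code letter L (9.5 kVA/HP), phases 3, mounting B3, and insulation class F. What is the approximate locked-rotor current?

791 A

S_LR = 9.5 × 30 = 285 kVA
I_LR = S_LR/(√3·V_L) = 285000/(1.732×208) = 791 A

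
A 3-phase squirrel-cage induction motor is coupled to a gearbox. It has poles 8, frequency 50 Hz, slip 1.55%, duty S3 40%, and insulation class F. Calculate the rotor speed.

738 rpm

n_s = 120f/p = 120×50/8 = 750 rpm
n = n_s(1 − s) = 750 × (1 − 0.0155) = 738 rpm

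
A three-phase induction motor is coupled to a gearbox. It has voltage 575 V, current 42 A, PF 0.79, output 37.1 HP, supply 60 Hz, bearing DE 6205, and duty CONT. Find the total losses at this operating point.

5.37 kW

P_in = √3·V·I·cosφ = 1.732×575×42×0.79 = 33044 W
P_out = 37.1×746 = 27677 W
Losses = P_in − P_out = 33044 − 27677 = 5367 W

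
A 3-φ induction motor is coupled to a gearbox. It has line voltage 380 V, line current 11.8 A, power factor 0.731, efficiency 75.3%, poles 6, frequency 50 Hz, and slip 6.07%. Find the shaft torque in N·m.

43.5 N·m

P_in = √3·V·I·cosφ = 1.732 × 380 × 11.8 × 0.731 = 5677 W
P_out = η·P_in = 0.753 × 5677 = 4275 W
n_s = 120×50/6 = 1000 rpm; n = 1000×(1−0.0607) = 939 rpm
ω = 2π×939/60 = 98.33 rad/s
τ = P_out/ω = 4275/98.33 = 43.5 N·m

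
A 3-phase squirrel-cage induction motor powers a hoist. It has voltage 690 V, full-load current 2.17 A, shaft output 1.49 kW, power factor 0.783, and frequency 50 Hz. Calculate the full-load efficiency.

73.4 %

P_out = 1.49 kW = 1490 W
P_in = √3·V_L·I_L·cosφ = 1.732 × 690 × 2.17 × 0.783 = 2031 W
η = P_out / P_in = 1490 / 2031 = 0.734 = 73.4%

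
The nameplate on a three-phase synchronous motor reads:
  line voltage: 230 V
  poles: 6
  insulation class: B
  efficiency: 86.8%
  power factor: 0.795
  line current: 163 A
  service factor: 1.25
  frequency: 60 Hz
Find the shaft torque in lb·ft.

263 lb·ft

P_in = √3·V·I·cosφ = 1.732 × 230 × 163 × 0.795 = 51621 W
P_out = η·P_in = 0.868 × 51621 = 44807 W
n = n_s = 120×60/6 = 1200 rpm (synchronous)
ω = 2π×1200/60 = 125.7 rad/s
τ = P_out/ω = 44807/125.7 = 356.5 N·m
In lb·ft: 356.5/1.356 = 263 lb·ft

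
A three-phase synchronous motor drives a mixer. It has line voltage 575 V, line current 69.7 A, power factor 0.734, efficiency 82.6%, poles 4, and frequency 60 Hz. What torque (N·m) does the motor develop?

P_in = √3·V·I·cosφ = 1.732 × 575 × 69.7 × 0.734 = 50950 W
P_out = η·P_in = 0.826 × 50950 = 42085 W
n = n_s = 120×60/4 = 1800 rpm (synchronous)
ω = 2π×1800/60 = 188.5 rad/s
τ = P_out/ω = 42085/188.5 = 223 N·m

223 N·m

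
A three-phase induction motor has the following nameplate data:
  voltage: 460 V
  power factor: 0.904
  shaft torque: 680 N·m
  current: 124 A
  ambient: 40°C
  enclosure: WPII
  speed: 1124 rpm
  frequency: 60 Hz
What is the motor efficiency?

89.6 %

ω = 2π × 1124/60 = 117.7 rad/s; P_out = τω = 680 × 117.7 = 80036 W
P_in = √3·V_L·I_L·cosφ = 1.732 × 460 × 124 × 0.904 = 89309 W
η = P_out / P_in = 80036 / 89309 = 0.896 = 89.6%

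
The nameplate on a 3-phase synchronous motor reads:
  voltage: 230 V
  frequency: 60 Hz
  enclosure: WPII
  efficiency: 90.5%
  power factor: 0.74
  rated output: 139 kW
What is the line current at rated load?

521 A

P_out = 139 kW = 139000 W
P_in = P_out / η = 139000 / 0.905 = 153591 W
I_L = P_in / (√3·V_L·cosφ) = 153591 / (1.732 × 230 × 0.74) = 521 A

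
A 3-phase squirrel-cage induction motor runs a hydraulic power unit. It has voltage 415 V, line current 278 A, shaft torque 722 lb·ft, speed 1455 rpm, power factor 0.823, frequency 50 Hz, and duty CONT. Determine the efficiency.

τ = 722 lb·ft × 1.356 = 979 N·m
ω = 2π × 1455/60 = 152.4 rad/s; P_out = τω = 979 × 152.4 = 149200 W
P_in = √3·V_L·I_L·cosφ = 1.732 × 415 × 278 × 0.823 = 164453 W
η = P_out / P_in = 149200 / 164453 = 0.907 = 90.7%

90.7 %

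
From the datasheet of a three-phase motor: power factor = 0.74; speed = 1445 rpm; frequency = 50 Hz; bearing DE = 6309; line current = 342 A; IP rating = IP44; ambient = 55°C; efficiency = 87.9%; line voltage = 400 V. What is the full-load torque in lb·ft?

751 lb·ft

P_in = √3·V·I·cosφ = 1.732 × 400 × 342 × 0.74 = 175334 W
P_out = η·P_in = 0.879 × 175334 = 154119 W
n = 1445 rpm
ω = 2π×1445/60 = 151.3 rad/s
τ = P_out/ω = 154119/151.3 = 1019 N·m
In lb·ft: 1019/1.356 = 751 lb·ft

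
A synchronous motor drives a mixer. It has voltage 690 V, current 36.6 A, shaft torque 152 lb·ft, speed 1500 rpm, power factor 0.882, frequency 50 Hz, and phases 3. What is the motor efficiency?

τ = 152 lb·ft × 1.356 = 206.1 N·m
ω = 2π × 1500/60 = 157.1 rad/s; P_out = τω = 206.1 × 157.1 = 32378 W
P_in = √3·V_L·I_L·cosφ = 1.732 × 690 × 36.6 × 0.882 = 38579 W
η = P_out / P_in = 32378 / 38579 = 0.839 = 83.9%

83.9 %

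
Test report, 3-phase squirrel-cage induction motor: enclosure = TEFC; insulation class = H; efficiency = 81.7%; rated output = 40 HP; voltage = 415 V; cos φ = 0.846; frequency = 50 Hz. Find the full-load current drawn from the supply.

P_out = 40 × 746 = 29840 W
P_in = P_out / η = 29840 / 0.817 = 36524 W
I_L = P_in / (√3·V_L·cosφ) = 36524 / (1.732 × 415 × 0.846) = 60.1 A

60.1 A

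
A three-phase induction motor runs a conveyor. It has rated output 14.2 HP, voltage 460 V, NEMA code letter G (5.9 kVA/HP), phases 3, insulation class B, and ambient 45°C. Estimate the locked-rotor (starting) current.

S_LR = 5.9 × 14.2 = 83.78 kVA
I_LR = S_LR/(√3·V_L) = 83780/(1.732×460) = 105 A

105 A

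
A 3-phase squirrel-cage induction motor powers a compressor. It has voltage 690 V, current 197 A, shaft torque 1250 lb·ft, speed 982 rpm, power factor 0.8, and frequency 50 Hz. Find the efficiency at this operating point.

τ = 1250 lb·ft × 1.356 = 1695 N·m
ω = 2π × 982/60 = 102.8 rad/s; P_out = τω = 1695 × 102.8 = 174246 W
P_in = √3·V_L·I_L·cosφ = 1.732 × 690 × 197 × 0.8 = 188345 W
η = P_out / P_in = 174246 / 188345 = 0.925 = 92.5%

92.5 %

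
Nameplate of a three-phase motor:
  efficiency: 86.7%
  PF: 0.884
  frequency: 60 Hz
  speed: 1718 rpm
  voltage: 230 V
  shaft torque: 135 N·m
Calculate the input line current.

ω = 2π×1718/60 = 179.9 rad/s; P_out = τω = 135 × 179.9 = 24287 W
P_in = P_out / η = 24287 / 0.867 = 28013 W
I_L = P_in / (√3·V_L·cosφ) = 28013 / (1.732 × 230 × 0.884) = 79.5 A

79.5 A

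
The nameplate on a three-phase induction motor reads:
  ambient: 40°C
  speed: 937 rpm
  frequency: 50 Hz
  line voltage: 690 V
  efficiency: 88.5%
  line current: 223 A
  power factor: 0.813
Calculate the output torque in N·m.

1950 N·m

P_in = √3·V·I·cosφ = 1.732 × 690 × 223 × 0.813 = 216667 W
P_out = η·P_in = 0.885 × 216667 = 191750 W
n = 937 rpm
ω = 2π×937/60 = 98.12 rad/s
τ = P_out/ω = 191750/98.12 = 1950 N·m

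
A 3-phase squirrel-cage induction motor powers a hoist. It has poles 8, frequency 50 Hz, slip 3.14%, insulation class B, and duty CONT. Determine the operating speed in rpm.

726 rpm

n_s = 120f/p = 120×50/8 = 750 rpm
n = n_s(1 − s) = 750 × (1 − 0.0314) = 726 rpm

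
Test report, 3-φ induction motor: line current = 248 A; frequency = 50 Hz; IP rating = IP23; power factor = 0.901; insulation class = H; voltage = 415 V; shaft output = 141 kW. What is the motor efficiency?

P_out = 141 kW = 141000 W
P_in = √3·V_L·I_L·cosφ = 1.732 × 415 × 248 × 0.901 = 160610 W
η = P_out / P_in = 141000 / 160610 = 0.878 = 87.8%

87.8 %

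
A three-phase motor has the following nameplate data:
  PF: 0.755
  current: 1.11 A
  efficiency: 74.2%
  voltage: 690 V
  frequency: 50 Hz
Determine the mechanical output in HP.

P_in = √3·V·I·cosφ = 1.732 × 690 × 1.11 × 0.755 = 1002 W
P_out = η·P_in = 0.742 × 1002 = 743 W
= 743/746 = 0.996 HP

0.996 HP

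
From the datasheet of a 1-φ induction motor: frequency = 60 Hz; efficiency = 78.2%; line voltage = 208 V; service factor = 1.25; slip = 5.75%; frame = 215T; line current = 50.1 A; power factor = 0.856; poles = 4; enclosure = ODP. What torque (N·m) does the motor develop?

P_in = V·I·cosφ = 208 × 50.1 × 0.856 = 8920 W
P_out = η·P_in = 0.782 × 8920 = 6975 W
n_s = 120×60/4 = 1800 rpm; n = 1800×(1−0.0575) = 1697 rpm
ω = 2π×1697/60 = 177.7 rad/s
τ = P_out/ω = 6975/177.7 = 39.3 N·m

39.3 N·m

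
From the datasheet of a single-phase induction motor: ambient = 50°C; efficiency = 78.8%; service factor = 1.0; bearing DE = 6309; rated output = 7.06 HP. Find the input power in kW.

P_out = 7.06 × 746 = 5267 W
P_in = P_out/η = 5267/0.788 = 6684 W = 6.68 kW

6.68 kW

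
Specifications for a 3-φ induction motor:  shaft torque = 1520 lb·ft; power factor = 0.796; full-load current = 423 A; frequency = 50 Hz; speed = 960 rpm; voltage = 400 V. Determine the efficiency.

τ = 1520 lb·ft × 1.356 = 2061 N·m
ω = 2π × 960/60 = 100.5 rad/s; P_out = τω = 2061 × 100.5 = 207131 W
P_in = √3·V_L·I_L·cosφ = 1.732 × 400 × 423 × 0.796 = 233271 W
η = P_out / P_in = 207131 / 233271 = 0.888 = 88.8%

88.8 %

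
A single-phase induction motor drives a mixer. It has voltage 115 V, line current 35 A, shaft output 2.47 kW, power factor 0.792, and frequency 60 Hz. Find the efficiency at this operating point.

77.5 %

P_out = 2.47 kW = 2470 W
P_in = V·I·cosφ = 115 × 35 × 0.792 = 3188 W
η = P_out / P_in = 2470 / 3188 = 0.775 = 77.5%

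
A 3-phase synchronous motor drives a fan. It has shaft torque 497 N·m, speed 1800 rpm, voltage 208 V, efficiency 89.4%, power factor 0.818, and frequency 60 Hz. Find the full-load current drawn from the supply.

ω = 2π×1800/60 = 188.5 rad/s; P_out = τω = 497 × 188.5 = 93685 W
P_in = P_out / η = 93685 / 0.894 = 104793 W
I_L = P_in / (√3·V_L·cosφ) = 104793 / (1.732 × 208 × 0.818) = 356 A

356 A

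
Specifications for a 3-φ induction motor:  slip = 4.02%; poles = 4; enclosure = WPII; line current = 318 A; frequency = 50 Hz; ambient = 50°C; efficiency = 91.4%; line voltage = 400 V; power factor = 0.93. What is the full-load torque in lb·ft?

916 lb·ft

P_in = √3·V·I·cosφ = 1.732 × 400 × 318 × 0.93 = 204889 W
P_out = η·P_in = 0.914 × 204889 = 187269 W
n_s = 120×50/4 = 1500 rpm; n = 1500×(1−0.0402) = 1440 rpm
ω = 2π×1440/60 = 150.8 rad/s
τ = P_out/ω = 187269/150.8 = 1242 N·m
In lb·ft: 1242/1.356 = 916 lb·ft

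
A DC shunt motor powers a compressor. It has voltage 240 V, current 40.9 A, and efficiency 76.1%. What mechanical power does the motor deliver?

7.47 kW

P_in = V·I = 240 × 40.9 = 9816 W
P_out = η·P_in = 0.761 × 9816 = 7470 W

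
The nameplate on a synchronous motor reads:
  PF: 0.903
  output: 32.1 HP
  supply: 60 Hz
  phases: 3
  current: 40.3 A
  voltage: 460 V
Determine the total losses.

P_in = √3·V·I·cosφ = 1.732×460×40.3×0.903 = 28993 W
P_out = 32.1×746 = 23947 W
Losses = P_in − P_out = 28993 − 23947 = 5046 W

5.05 kW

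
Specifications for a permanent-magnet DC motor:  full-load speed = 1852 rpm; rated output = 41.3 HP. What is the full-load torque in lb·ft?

P_out = 41.3 × 746 = 30810 W
ω = 2π × 1852/60 = 193.9 rad/s
τ = P_out/ω = 30810/193.9 = 158.9 N·m
In lb·ft: 158.9/1.356 = 117 lb·ft

117 lb·ft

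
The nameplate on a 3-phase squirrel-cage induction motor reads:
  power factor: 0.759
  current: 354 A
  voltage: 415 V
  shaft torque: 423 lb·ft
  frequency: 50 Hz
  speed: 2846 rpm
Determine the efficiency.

88.5 %

τ = 423 lb·ft × 1.356 = 573.6 N·m
ω = 2π × 2846/60 = 298 rad/s; P_out = τω = 573.6 × 298 = 170933 W
P_in = √3·V_L·I_L·cosφ = 1.732 × 415 × 354 × 0.759 = 193126 W
η = P_out / P_in = 170933 / 193126 = 0.885 = 88.5%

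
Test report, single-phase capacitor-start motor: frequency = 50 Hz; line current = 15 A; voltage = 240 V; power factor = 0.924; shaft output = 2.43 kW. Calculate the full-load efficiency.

P_out = 2.43 kW = 2430 W
P_in = V·I·cosφ = 240 × 15 × 0.924 = 3326 W
η = P_out / P_in = 2430 / 3326 = 0.731 = 73.1%

73.1 %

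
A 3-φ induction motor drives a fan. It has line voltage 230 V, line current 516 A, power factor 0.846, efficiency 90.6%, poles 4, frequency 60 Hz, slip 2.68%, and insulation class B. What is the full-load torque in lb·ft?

P_in = √3·V·I·cosφ = 1.732 × 230 × 516 × 0.846 = 173898 W
P_out = η·P_in = 0.906 × 173898 = 157552 W
n_s = 120×60/4 = 1800 rpm; n = 1800×(1−0.0268) = 1752 rpm
ω = 2π×1752/60 = 183.5 rad/s
τ = P_out/ω = 157552/183.5 = 858.6 N·m
In lb·ft: 858.6/1.356 = 633 lb·ft

633 lb·ft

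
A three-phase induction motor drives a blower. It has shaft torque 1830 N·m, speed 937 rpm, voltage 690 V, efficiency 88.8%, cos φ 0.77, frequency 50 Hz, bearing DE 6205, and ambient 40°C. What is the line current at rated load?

ω = 2π×937/60 = 98.12 rad/s; P_out = τω = 1830 × 98.12 = 179560 W
P_in = P_out / η = 179560 / 0.888 = 202207 W
I_L = P_in / (√3·V_L·cosφ) = 202207 / (1.732 × 690 × 0.77) = 220 A

220 A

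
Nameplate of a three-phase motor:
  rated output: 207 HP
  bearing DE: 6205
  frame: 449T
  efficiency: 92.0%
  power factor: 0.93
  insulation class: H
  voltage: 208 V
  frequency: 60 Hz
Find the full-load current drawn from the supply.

501 A

P_out = 207 × 746 = 154422 W
P_in = P_out / η = 154422 / 0.920 = 167850 W
I_L = P_in / (√3·V_L·cosφ) = 167850 / (1.732 × 208 × 0.93) = 501 A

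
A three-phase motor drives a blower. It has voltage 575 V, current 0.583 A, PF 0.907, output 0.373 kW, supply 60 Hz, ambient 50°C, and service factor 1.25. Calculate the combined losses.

P_in = √3·V·I·cosφ = 1.732×575×0.583×0.907 = 527 W
P_out = 373 W
Losses = P_in − P_out = 527 − 373 = 154 W

154 W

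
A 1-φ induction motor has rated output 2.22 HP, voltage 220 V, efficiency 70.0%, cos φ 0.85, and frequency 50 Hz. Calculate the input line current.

12.7 A

P_out = 2.22 × 746 = 1656 W
P_in = P_out / η = 1656 / 0.700 = 2366 W
I = P_in / (V·cosφ) = 2366 / (220 × 0.85) = 12.7 A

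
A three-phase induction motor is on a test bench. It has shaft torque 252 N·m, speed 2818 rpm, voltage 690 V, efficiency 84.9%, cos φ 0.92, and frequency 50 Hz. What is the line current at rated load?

79.7 A

ω = 2π×2818/60 = 295.1 rad/s; P_out = τω = 252 × 295.1 = 74365 W
P_in = P_out / η = 74365 / 0.849 = 87591 W
I_L = P_in / (√3·V_L·cosφ) = 87591 / (1.732 × 690 × 0.92) = 79.7 A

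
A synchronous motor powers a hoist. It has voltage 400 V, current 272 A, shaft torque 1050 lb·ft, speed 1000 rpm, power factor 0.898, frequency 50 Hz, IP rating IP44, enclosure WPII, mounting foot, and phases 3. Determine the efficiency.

τ = 1050 lb·ft × 1.356 = 1424 N·m
ω = 2π × 1000/60 = 104.7 rad/s; P_out = τω = 1424 × 104.7 = 149093 W
P_in = √3·V_L·I_L·cosφ = 1.732 × 400 × 272 × 0.898 = 169221 W
η = P_out / P_in = 149093 / 169221 = 0.881 = 88.1%

88.1 %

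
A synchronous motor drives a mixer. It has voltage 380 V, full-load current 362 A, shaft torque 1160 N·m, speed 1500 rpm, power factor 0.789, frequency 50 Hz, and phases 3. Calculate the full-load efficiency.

96.9 %

ω = 2π × 1500/60 = 157.1 rad/s; P_out = τω = 1160 × 157.1 = 182236 W
P_in = √3·V_L·I_L·cosφ = 1.732 × 380 × 362 × 0.789 = 187982 W
η = P_out / P_in = 182236 / 187982 = 0.969 = 96.9%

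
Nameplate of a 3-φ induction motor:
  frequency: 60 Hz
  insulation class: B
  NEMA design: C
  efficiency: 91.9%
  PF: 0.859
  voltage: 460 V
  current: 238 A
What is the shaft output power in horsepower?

201 HP

P_in = √3·V·I·cosφ = 1.732 × 460 × 238 × 0.859 = 162883 W
P_out = η·P_in = 0.919 × 162883 = 149689 W
= 149689/746 = 201 HP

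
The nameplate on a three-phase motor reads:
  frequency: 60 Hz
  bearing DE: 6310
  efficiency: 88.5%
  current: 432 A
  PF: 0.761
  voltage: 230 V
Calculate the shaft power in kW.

P_in = √3·V·I·cosφ = 1.732 × 230 × 432 × 0.761 = 130962 W
P_out = η·P_in = 0.885 × 130962 = 115901 W

116 kW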